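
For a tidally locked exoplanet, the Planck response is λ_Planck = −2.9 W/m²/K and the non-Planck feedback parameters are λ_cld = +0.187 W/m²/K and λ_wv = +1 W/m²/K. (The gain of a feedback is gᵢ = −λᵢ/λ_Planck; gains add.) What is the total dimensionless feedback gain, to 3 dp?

Convert to gains: g_cld = 0.187/2.9 = 0.06448; g_wv = 1/2.9 = 0.3448.
Total gain g = 0.40928.

0.409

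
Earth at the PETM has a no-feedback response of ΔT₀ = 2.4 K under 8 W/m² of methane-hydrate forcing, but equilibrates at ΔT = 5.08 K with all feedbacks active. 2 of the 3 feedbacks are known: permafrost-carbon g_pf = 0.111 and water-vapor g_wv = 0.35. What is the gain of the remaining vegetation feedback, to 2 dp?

0.07

Amplification A = ΔT/ΔT₀ = 5.08/2.4 = 2.117.
Total gain g = 1 − 1/A = 1 − 1/2.117 = 0.5276.
Known gains sum to 0.111 + 0.35 = 0.461.
g_veg = 0.5276 − 0.461 = 0.07.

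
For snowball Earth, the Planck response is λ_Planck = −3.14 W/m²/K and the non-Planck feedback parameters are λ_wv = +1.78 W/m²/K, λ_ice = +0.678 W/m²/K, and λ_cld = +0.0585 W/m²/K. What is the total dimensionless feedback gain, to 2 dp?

Convert to gains: g_wv = 1.78/3.14 = 0.5669; g_ice = 0.678/3.14 = 0.2159; g_cld = 0.0585/3.14 = 0.01863.
Total gain g = 0.80143.

0.80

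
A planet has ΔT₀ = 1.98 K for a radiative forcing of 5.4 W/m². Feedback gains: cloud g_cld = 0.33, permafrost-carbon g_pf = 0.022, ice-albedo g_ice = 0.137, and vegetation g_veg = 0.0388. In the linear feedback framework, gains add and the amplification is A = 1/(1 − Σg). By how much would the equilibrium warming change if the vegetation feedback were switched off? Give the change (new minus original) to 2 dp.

Original: g = 0.5278, ΔT = 1.98/(1−0.5278) = 4.1931 K.
Without vegetation: g' = 0.489, ΔT' = 1.98/(1−0.489) = 3.8748 K.
Change = 3.8748 − 4.1931 = -0.32 K.

-0.32 K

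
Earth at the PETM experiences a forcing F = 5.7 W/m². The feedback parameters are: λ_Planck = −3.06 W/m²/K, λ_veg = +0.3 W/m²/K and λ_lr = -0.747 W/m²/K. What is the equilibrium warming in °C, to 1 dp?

Net feedback parameter λ = (−3.06) + (+0.3) + (-0.747) = -3.507 W/m²/K.
ΔT = −F/λ = −5.7/(-3.507) = 1.6 °C.

1.6 °C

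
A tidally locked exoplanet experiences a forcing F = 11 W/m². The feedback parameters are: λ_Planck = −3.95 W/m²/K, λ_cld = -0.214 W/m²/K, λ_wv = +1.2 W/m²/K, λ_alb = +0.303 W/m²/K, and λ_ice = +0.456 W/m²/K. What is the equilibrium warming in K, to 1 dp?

Net feedback parameter λ = (−3.95) + (-0.214) + (+1.2) + (+0.303) + (+0.456) = -2.205 W/m²/K.
ΔT = −F/λ = −11/(-2.205) = 5.0 K.

5.0 K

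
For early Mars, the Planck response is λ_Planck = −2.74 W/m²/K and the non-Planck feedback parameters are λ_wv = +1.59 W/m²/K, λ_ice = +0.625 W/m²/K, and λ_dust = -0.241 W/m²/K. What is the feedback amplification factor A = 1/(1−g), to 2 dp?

Convert to gains: g_wv = 1.59/2.74 = 0.5803; g_ice = 0.625/2.74 = 0.2281; g_dust = -0.241/2.74 = -0.08796.
Total gain g = 0.72044.
A = 1/(1 − 0.72044) = 3.58.

3.58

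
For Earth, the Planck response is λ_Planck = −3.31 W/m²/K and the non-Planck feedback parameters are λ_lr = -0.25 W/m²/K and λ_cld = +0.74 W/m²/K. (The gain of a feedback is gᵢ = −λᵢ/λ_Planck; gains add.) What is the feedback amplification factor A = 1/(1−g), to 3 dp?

1.174

Convert to gains: g_lr = -0.25/3.31 = -0.07553; g_cld = 0.74/3.31 = 0.2236.
Total gain g = 0.14807.
A = 1/(1 − 0.14807) = 1.174.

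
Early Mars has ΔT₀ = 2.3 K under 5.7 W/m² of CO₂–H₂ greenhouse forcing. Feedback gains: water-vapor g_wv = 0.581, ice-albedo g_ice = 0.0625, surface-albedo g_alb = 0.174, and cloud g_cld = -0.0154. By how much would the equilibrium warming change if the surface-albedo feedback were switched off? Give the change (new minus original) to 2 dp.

Original: g = 0.8021, ΔT = 2.3/(1−0.8021) = 11.6220 K.
Without surface-albedo: g' = 0.6281, ΔT' = 2.3/(1−0.6281) = 6.1845 K.
Change = 6.1845 − 11.6220 = -5.44 K.

-5.44 K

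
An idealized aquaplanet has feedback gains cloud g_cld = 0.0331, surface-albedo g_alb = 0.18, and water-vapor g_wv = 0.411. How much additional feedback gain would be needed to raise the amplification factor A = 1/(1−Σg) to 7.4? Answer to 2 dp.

0.24

Current total gain = 0.6241.
Target gain for A = 7.4: g* = 1 − 1/7.4 = 0.8649.
Additional gain needed = 0.8649 − 0.6241 = 0.24.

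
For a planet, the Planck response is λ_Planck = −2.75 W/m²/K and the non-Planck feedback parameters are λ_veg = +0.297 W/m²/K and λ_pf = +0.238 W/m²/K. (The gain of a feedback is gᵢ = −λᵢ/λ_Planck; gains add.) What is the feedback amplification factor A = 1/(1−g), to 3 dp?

1.242

Convert to gains: g_veg = 0.297/2.75 = 0.108; g_pf = 0.238/2.75 = 0.08655.
Total gain g = 0.19455.
A = 1/(1 − 0.19455) = 1.242.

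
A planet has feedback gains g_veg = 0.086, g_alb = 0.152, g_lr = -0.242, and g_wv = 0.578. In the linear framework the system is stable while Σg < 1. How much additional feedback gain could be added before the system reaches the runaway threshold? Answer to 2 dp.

Current total gain = 0.086 + 0.152 − 0.242 + 0.578 = 0.574.
Margin to runaway = 1 − 0.574 = 0.43.

0.43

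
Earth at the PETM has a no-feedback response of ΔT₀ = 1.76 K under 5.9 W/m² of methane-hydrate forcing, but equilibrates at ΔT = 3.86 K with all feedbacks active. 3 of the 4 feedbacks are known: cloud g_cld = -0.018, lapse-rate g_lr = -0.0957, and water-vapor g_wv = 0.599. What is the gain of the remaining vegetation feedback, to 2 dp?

Amplification A = ΔT/ΔT₀ = 3.86/1.76 = 2.193.
Total gain g = 1 − 1/A = 1 − 1/2.193 = 0.544.
Known gains sum to -0.018 − 0.0957 + 0.599 = 0.4853.
g_veg = 0.544 − 0.4853 = 0.06.

0.06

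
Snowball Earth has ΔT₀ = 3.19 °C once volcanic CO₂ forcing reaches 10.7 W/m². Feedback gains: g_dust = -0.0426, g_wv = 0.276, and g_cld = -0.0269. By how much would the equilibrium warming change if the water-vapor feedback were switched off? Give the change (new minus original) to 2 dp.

Original: g = 0.2065, ΔT = 3.19/(1−0.2065) = 4.0202 °C.
Without water-vapor: g' = -0.0695, ΔT' = 3.19/(1+0.0695) = 2.9827 °C.
Change = 2.9827 − 4.0202 = -1.04 °C.

-1.04 °C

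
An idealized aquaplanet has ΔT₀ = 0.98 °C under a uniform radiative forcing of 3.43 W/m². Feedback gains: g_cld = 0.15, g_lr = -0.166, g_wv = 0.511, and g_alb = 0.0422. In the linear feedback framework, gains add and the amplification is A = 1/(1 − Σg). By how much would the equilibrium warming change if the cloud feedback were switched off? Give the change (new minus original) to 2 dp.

-0.52 °C

Original: g = 0.5372, ΔT = 0.98/(1−0.5372) = 2.1175 °C.
Without cloud: g' = 0.3872, ΔT' = 0.98/(1−0.3872) = 1.5992 °C.
Change = 1.5992 − 2.1175 = -0.52 °C.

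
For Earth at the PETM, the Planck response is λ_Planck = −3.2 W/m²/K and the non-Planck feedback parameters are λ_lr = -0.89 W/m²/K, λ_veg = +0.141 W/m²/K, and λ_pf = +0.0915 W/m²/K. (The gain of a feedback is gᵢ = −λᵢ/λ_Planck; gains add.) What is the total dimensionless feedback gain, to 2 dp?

-0.21

Convert to gains: g_lr = -0.89/3.2 = -0.2781; g_veg = 0.141/3.2 = 0.04406; g_pf = 0.0915/3.2 = 0.02859.
Total gain g = -0.20545.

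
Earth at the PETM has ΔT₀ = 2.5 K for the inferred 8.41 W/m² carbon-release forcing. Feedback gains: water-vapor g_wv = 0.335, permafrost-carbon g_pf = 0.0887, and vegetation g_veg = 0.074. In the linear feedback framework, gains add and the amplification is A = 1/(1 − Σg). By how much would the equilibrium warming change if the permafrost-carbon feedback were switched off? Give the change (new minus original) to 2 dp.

Original: g = 0.4977, ΔT = 2.5/(1−0.4977) = 4.9771 K.
Without permafrost-carbon: g' = 0.409, ΔT' = 2.5/(1−0.409) = 4.2301 K.
Change = 4.2301 − 4.9771 = -0.75 K.

-0.75 K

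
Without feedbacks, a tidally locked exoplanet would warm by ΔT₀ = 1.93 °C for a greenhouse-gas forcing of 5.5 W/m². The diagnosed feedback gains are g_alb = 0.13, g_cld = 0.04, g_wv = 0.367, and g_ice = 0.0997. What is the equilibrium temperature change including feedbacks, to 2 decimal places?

Total gain g = 0.13 + 0.04 + 0.367 + 0.0997 = 0.6367.
Amplification A = 1/(1 − 0.6367) = 2.753.
ΔT = 1.93 × 2.753 = 5.31 °C.

5.31 °C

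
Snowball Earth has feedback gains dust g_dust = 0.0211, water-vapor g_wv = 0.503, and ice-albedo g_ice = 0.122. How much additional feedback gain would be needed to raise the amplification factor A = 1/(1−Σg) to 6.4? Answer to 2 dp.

Current total gain = 0.6461.
Target gain for A = 6.4: g* = 1 − 1/6.4 = 0.8438.
Additional gain needed = 0.8438 − 0.6461 = 0.20.

0.20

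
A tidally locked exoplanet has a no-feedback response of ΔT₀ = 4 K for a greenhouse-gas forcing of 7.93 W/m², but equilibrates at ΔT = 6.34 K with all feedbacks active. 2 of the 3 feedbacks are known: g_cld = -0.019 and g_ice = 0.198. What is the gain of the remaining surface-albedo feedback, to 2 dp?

0.19

Amplification A = ΔT/ΔT₀ = 6.34/4 = 1.585.
Total gain g = 1 − 1/A = 1 − 1/1.585 = 0.3691.
Known gains sum to -0.019 + 0.198 = 0.179.
g_alb = 0.3691 − 0.179 = 0.19.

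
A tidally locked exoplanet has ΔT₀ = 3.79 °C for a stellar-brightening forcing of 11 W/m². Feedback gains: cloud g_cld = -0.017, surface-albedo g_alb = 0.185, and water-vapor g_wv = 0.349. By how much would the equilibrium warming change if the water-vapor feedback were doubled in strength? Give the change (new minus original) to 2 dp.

20.44 °C

Original: g = 0.517, ΔT = 3.79/(1−0.517) = 7.8468 °C.
With doubled water-vapor: g' = 0.866, ΔT' = 3.79/(1−0.866) = 28.2836 °C.
Change = 28.2836 − 7.8468 = 20.44 °C.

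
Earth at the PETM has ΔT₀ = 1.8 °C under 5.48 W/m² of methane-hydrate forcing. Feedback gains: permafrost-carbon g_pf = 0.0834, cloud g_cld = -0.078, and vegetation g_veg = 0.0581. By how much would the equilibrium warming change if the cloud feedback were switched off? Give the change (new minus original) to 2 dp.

0.17 °C

Original: g = 0.0635, ΔT = 1.8/(1−0.0635) = 1.9221 °C.
Without cloud: g' = 0.1415, ΔT' = 1.8/(1−0.1415) = 2.0967 °C.
Change = 2.0967 − 1.9221 = 0.17 °C.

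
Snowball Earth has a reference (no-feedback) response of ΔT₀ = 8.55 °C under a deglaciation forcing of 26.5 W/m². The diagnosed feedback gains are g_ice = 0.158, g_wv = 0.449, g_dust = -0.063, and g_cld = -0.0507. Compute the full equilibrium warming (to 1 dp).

Total gain g = 0.158 + 0.449 − 0.063 − 0.0507 = 0.4933.
Amplification A = 1/(1 − 0.4933) = 1.974.
ΔT = 8.55 × 1.974 = 16.9 °C.

16.9 °C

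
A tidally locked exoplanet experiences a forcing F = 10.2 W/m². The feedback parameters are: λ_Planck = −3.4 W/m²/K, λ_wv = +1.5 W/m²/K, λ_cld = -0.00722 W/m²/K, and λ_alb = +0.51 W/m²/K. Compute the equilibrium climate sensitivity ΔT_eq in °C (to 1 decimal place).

7.3 °C

Net feedback parameter λ = (−3.4) + (+1.5) + (-0.00722) + (+0.51) = -1.39722 W/m²/K.
ΔT = −F/λ = −10.2/(-1.39722) = 7.3 °C.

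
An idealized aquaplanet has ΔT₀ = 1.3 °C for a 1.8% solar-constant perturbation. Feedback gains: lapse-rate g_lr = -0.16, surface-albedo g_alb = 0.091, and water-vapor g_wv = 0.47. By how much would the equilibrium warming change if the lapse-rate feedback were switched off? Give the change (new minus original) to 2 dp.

0.79 °C

Original: g = 0.401, ΔT = 1.3/(1−0.401) = 2.1703 °C.
Without lapse-rate: g' = 0.561, ΔT' = 1.3/(1−0.561) = 2.9613 °C.
Change = 2.9613 − 2.1703 = 0.79 °C.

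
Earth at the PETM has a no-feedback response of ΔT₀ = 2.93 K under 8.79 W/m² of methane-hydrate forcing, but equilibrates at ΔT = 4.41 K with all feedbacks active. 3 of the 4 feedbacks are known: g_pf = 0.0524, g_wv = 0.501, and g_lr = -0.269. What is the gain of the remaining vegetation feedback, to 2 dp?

0.05

Amplification A = ΔT/ΔT₀ = 4.41/2.93 = 1.505.
Total gain g = 1 − 1/A = 1 − 1/1.505 = 0.3355.
Known gains sum to 0.0524 + 0.501 − 0.269 = 0.2844.
g_veg = 0.3355 − 0.2844 = 0.05.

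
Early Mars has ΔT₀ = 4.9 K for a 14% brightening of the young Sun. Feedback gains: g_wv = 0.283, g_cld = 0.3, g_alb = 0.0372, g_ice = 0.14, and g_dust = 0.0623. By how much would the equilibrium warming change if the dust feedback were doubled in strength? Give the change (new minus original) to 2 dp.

Original: g = 0.8225, ΔT = 4.9/(1−0.8225) = 27.6056 K.
With doubled dust: g' = 0.8848, ΔT' = 4.9/(1−0.8848) = 42.5347 K.
Change = 42.5347 − 27.6056 = 14.93 K.

14.93 K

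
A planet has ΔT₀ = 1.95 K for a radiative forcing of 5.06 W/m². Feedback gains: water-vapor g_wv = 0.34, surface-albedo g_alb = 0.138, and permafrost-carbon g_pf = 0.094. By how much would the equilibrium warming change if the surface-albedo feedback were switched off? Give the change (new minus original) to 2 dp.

-1.11 K

Original: g = 0.572, ΔT = 1.95/(1−0.572) = 4.5561 K.
Without surface-albedo: g' = 0.434, ΔT' = 1.95/(1−0.434) = 3.4452 K.
Change = 3.4452 − 4.5561 = -1.11 K.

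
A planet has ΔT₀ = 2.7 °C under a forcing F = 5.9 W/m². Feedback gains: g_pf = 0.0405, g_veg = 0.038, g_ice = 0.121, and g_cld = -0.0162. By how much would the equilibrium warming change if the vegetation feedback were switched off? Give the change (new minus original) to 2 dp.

Original: g = 0.1833, ΔT = 2.7/(1−0.1833) = 3.3060 °C.
Without vegetation: g' = 0.1453, ΔT' = 2.7/(1−0.1453) = 3.1590 °C.
Change = 3.1590 − 3.3060 = -0.15 °C.

-0.15 °C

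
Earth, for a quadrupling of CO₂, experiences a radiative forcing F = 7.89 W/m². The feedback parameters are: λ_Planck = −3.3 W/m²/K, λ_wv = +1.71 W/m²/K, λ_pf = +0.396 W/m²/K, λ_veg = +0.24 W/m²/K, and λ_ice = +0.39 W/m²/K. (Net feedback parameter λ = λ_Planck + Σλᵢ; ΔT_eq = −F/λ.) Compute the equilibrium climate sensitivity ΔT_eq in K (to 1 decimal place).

Net feedback parameter λ = (−3.3) + (+1.71) + (+0.396) + (+0.24) + (+0.39) = -0.564 W/m²/K.
ΔT = −F/λ = −7.89/(-0.564) = 14.0 K.

14.0 K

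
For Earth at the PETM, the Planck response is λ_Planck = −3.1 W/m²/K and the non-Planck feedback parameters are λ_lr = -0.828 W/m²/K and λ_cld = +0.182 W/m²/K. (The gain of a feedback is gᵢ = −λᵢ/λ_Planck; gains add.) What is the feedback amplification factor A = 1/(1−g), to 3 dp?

0.828

Convert to gains: g_lr = -0.828/3.1 = -0.2671; g_cld = 0.182/3.1 = 0.05871.
Total gain g = -0.20839.
A = 1/(1 + 0.20839) = 0.828.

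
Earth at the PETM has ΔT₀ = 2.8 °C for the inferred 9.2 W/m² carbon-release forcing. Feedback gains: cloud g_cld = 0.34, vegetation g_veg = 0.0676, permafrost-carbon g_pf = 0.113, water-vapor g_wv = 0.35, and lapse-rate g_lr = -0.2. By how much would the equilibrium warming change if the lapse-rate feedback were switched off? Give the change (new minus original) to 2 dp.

13.14 °C

Original: g = 0.6706, ΔT = 2.8/(1−0.6706) = 8.5003 °C.
Without lapse-rate: g' = 0.8706, ΔT' = 2.8/(1−0.8706) = 21.6383 °C.
Change = 21.6383 − 8.5003 = 13.14 °C.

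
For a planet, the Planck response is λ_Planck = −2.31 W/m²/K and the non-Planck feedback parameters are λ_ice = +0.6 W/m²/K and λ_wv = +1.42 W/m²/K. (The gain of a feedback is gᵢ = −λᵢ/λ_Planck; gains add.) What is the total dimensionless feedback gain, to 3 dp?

Convert to gains: g_ice = 0.6/2.31 = 0.2597; g_wv = 1.42/2.31 = 0.6147.
Total gain g = 0.8744.

0.874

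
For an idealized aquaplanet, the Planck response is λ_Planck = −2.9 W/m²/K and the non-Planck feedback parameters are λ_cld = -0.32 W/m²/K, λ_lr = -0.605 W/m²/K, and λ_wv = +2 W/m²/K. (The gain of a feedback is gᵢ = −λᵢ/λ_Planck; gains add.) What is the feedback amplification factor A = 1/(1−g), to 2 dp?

1.59

Convert to gains: g_cld = -0.32/2.9 = -0.1103; g_lr = -0.605/2.9 = -0.2086; g_wv = 2/2.9 = 0.6897.
Total gain g = 0.3708.
A = 1/(1 − 0.3708) = 1.59.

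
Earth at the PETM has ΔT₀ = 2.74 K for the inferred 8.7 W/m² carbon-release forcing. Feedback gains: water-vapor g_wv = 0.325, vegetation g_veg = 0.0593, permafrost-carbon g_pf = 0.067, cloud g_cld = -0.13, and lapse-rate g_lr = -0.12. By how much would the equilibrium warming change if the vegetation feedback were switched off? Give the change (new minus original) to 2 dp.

Original: g = 0.2013, ΔT = 2.74/(1−0.2013) = 3.4306 K.
Without vegetation: g' = 0.142, ΔT' = 2.74/(1−0.142) = 3.1935 K.
Change = 3.1935 − 3.4306 = -0.24 K.

-0.24 K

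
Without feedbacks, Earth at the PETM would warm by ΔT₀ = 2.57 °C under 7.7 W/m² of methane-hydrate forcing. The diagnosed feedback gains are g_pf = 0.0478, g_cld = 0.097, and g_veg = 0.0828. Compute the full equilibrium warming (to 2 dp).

3.33 °C

Total gain g = 0.0478 + 0.097 + 0.0828 = 0.2276.
Amplification A = 1/(1 − 0.2276) = 1.295.
ΔT = 2.57 × 1.295 = 3.33 °C.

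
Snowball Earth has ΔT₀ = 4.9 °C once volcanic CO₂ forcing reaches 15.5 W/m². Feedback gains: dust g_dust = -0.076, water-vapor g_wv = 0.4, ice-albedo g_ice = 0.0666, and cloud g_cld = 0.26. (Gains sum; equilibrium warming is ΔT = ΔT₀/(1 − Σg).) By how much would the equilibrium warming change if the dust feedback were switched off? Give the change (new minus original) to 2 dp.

3.90 °C

Original: g = 0.6506, ΔT = 4.9/(1−0.6506) = 14.0240 °C.
Without dust: g' = 0.7266, ΔT' = 4.9/(1−0.7266) = 17.9225 °C.
Change = 17.9225 − 14.0240 = 3.90 °C.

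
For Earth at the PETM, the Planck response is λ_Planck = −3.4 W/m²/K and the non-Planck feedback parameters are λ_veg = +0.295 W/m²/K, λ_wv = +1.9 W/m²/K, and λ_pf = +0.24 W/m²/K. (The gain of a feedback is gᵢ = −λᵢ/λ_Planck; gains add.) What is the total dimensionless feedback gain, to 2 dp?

Convert to gains: g_veg = 0.295/3.4 = 0.08676; g_wv = 1.9/3.4 = 0.5588; g_pf = 0.24/3.4 = 0.07059.
Total gain g = 0.71615.

0.72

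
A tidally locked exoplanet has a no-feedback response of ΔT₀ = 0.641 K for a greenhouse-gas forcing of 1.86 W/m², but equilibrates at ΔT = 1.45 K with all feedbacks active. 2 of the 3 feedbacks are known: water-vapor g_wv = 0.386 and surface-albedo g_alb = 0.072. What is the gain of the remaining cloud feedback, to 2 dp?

Amplification A = ΔT/ΔT₀ = 1.45/0.641 = 2.262.
Total gain g = 1 − 1/A = 1 − 1/2.262 = 0.5579.
Known gains sum to 0.386 + 0.072 = 0.458.
g_cld = 0.5579 − 0.458 = 0.10.

0.10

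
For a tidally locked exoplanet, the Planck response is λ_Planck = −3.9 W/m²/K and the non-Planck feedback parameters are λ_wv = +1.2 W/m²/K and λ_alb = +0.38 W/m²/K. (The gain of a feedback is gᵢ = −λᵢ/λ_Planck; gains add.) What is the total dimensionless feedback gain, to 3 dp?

0.405

Convert to gains: g_wv = 1.2/3.9 = 0.3077; g_alb = 0.38/3.9 = 0.09744.
Total gain g = 0.40514.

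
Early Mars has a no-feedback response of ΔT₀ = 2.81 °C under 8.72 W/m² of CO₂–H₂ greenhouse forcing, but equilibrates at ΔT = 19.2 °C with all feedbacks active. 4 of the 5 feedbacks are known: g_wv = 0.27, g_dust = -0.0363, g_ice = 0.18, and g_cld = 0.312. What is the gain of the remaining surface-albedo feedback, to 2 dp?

Amplification A = ΔT/ΔT₀ = 19.2/2.81 = 6.833.
Total gain g = 1 − 1/A = 1 − 1/6.833 = 0.8537.
Known gains sum to 0.27 − 0.0363 + 0.18 + 0.312 = 0.7257.
g_alb = 0.8537 − 0.7257 = 0.13.

0.13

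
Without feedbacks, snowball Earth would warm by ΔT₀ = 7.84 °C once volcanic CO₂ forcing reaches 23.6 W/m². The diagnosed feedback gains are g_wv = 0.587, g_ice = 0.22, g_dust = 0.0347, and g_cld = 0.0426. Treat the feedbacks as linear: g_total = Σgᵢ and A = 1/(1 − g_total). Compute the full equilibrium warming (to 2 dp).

Total gain g = 0.587 + 0.22 + 0.0347 + 0.0426 = 0.8843.
Amplification A = 1/(1 − 0.8843) = 8.643.
ΔT = 7.84 × 8.643 = 67.76 °C.

67.76 °C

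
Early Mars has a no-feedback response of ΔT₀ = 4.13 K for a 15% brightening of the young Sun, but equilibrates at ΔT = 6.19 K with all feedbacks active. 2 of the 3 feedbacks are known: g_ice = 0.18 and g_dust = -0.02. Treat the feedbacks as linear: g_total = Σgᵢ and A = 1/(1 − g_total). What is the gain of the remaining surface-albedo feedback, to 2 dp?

Amplification A = ΔT/ΔT₀ = 6.19/4.13 = 1.499.
Total gain g = 1 − 1/A = 1 − 1/1.499 = 0.3329.
Known gains sum to 0.18 − 0.02 = 0.16.
g_alb = 0.3329 − 0.16 = 0.17.

0.17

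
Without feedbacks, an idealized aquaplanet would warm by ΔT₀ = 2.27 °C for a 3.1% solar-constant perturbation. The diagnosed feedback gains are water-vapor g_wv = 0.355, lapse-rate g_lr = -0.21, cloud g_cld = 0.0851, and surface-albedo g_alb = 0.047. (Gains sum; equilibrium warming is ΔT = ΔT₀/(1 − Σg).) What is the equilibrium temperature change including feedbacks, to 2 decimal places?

Total gain g = 0.355 − 0.21 + 0.0851 + 0.047 = 0.2771.
Amplification A = 1/(1 − 0.2771) = 1.383.
ΔT = 2.27 × 1.383 = 3.14 °C.

3.14 °C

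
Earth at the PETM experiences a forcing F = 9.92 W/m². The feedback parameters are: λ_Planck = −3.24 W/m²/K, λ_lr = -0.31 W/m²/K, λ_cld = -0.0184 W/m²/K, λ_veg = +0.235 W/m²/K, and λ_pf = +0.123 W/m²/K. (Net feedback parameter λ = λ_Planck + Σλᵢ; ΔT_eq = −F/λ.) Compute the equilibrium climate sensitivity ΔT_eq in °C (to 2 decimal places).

3.09 °C

Net feedback parameter λ = (−3.24) + (-0.31) + (-0.0184) + (+0.235) + (+0.123) = -3.2104 W/m²/K.
ΔT = −F/λ = −9.92/(-3.2104) = 3.09 °C.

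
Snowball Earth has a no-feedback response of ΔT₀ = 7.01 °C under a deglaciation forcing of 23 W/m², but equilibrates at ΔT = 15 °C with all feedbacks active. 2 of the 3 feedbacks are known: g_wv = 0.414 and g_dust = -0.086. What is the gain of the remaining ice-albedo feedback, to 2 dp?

0.20

Amplification A = ΔT/ΔT₀ = 15/7.01 = 2.14.
Total gain g = 1 − 1/A = 1 − 1/2.14 = 0.5327.
Known gains sum to 0.414 − 0.086 = 0.328.
g_ice = 0.5327 − 0.328 = 0.20.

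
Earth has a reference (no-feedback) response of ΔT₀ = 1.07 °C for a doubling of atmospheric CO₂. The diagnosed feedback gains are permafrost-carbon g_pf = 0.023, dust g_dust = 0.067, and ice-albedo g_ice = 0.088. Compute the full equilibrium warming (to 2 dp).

Total gain g = 0.023 + 0.067 + 0.088 = 0.178.
Amplification A = 1/(1 − 0.178) = 1.217.
ΔT = 1.07 × 1.217 = 1.30 °C.

1.30 °C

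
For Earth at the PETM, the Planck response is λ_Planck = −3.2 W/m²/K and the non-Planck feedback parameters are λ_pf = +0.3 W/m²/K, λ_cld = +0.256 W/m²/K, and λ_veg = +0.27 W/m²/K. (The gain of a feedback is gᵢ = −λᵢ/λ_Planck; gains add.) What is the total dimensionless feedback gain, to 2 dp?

Convert to gains: g_pf = 0.3/3.2 = 0.09375; g_cld = 0.256/3.2 = 0.08; g_veg = 0.27/3.2 = 0.08438.
Total gain g = 0.25813.

0.26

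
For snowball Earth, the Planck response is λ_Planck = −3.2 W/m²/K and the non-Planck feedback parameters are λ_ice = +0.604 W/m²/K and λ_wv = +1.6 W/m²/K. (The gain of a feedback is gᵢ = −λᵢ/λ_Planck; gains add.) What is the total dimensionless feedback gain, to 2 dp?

0.69

Convert to gains: g_ice = 0.604/3.2 = 0.1887; g_wv = 1.6/3.2 = 0.5.
Total gain g = 0.6887.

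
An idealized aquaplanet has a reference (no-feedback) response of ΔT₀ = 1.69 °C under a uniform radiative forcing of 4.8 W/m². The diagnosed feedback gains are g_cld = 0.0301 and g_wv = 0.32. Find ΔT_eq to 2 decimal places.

2.60 °C

Total gain g = 0.0301 + 0.32 = 0.3501.
Amplification A = 1/(1 − 0.3501) = 1.539.
ΔT = 1.69 × 1.539 = 2.60 °C.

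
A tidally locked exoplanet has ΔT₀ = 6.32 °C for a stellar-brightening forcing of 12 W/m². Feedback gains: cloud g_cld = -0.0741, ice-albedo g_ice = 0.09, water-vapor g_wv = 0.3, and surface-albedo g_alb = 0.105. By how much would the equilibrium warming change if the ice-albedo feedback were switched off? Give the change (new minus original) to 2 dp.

Original: g = 0.4209, ΔT = 6.32/(1−0.4209) = 10.9135 °C.
Without ice-albedo: g' = 0.3309, ΔT' = 6.32/(1−0.3309) = 9.4455 °C.
Change = 9.4455 − 10.9135 = -1.47 °C.

-1.47 °C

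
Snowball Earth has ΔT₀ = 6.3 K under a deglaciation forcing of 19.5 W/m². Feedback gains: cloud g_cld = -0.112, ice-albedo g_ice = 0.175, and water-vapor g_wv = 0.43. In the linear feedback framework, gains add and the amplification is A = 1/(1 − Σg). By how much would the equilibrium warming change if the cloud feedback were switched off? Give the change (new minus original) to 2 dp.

3.52 K

Original: g = 0.493, ΔT = 6.3/(1−0.493) = 12.4260 K.
Without cloud: g' = 0.605, ΔT' = 6.3/(1−0.605) = 15.9494 K.
Change = 15.9494 − 12.4260 = 3.52 K.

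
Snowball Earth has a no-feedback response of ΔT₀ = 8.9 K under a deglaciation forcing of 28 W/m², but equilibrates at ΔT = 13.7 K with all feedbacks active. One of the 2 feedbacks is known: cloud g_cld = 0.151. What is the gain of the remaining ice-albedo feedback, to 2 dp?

Amplification A = ΔT/ΔT₀ = 13.7/8.9 = 1.539.
Total gain g = 1 − 1/A = 1 − 1/1.539 = 0.3502.
The known gain is 0.151.
g_ice = 0.3502 − 0.151 = 0.20.

0.20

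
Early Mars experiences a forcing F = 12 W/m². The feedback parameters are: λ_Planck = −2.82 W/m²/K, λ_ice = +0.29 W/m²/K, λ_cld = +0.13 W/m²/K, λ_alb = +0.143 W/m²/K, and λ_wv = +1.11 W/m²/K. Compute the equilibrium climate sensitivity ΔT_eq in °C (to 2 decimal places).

10.46 °C

Net feedback parameter λ = (−2.82) + (+0.29) + (+0.13) + (+0.143) + (+1.11) = -1.147 W/m²/K.
ΔT = −F/λ = −12/(-1.147) = 10.46 °C.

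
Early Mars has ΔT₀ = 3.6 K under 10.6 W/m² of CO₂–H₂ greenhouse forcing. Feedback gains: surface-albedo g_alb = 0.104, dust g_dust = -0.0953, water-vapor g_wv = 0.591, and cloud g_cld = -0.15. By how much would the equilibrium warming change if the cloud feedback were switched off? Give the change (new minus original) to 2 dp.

Original: g = 0.4497, ΔT = 3.6/(1−0.4497) = 6.5419 K.
Without cloud: g' = 0.5997, ΔT' = 3.6/(1−0.5997) = 8.9933 K.
Change = 8.9933 − 6.5419 = 2.45 K.

2.45 K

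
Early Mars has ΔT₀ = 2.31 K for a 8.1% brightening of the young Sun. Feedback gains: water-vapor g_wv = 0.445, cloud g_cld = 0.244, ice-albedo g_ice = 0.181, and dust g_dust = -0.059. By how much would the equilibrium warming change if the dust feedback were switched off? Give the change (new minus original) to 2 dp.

Original: g = 0.811, ΔT = 2.31/(1−0.811) = 12.2222 K.
Without dust: g' = 0.87, ΔT' = 2.31/(1−0.87) = 17.7692 K.
Change = 17.7692 − 12.2222 = 5.55 K.

5.55 K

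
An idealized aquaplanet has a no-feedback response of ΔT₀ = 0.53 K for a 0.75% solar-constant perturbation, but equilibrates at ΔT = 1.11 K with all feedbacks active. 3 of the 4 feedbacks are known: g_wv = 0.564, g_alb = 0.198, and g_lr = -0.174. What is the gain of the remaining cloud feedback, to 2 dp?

-0.07

Amplification A = ΔT/ΔT₀ = 1.11/0.53 = 2.094.
Total gain g = 1 − 1/A = 1 − 1/2.094 = 0.5224.
Known gains sum to 0.564 + 0.198 − 0.174 = 0.588.
g_cld = 0.5224 − 0.588 = -0.07.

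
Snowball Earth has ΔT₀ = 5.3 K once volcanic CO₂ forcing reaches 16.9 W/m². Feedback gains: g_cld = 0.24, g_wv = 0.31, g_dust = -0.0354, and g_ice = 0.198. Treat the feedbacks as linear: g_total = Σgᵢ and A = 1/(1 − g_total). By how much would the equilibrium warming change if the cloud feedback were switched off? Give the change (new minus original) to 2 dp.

-8.39 K

Original: g = 0.7126, ΔT = 5.3/(1−0.7126) = 18.4412 K.
Without cloud: g' = 0.4726, ΔT' = 5.3/(1−0.4726) = 10.0493 K.
Change = 10.0493 − 18.4412 = -8.39 K.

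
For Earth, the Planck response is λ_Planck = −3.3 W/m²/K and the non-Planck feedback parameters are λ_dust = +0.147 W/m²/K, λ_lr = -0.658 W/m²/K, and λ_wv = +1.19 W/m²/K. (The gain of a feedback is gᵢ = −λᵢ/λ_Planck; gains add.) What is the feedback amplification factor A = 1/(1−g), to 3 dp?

Convert to gains: g_dust = 0.147/3.3 = 0.04455; g_lr = -0.658/3.3 = -0.1994; g_wv = 1.19/3.3 = 0.3606.
Total gain g = 0.20575.
A = 1/(1 − 0.20575) = 1.259.

1.259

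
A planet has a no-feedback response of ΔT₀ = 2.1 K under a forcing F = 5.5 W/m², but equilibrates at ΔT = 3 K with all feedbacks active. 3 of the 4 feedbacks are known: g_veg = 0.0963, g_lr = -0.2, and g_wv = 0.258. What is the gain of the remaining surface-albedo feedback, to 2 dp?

Amplification A = ΔT/ΔT₀ = 3/2.1 = 1.429.
Total gain g = 1 − 1/A = 1 − 1/1.429 = 0.3002.
Known gains sum to 0.0963 − 0.2 + 0.258 = 0.1543.
g_alb = 0.3002 − 0.1543 = 0.15.

0.15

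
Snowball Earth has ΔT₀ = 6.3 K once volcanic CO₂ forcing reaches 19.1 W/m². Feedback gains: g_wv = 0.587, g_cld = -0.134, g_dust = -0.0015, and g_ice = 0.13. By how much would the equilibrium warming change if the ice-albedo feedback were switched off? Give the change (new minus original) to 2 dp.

Original: g = 0.5815, ΔT = 6.3/(1−0.5815) = 15.0538 K.
Without ice-albedo: g' = 0.4515, ΔT' = 6.3/(1−0.4515) = 11.4859 K.
Change = 11.4859 − 15.0538 = -3.57 K.

-3.57 K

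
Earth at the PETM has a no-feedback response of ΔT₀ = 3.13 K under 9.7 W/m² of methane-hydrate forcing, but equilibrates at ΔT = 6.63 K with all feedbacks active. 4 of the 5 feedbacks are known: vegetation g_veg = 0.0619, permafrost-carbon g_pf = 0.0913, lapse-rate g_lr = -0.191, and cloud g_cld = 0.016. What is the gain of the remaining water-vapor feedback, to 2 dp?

Amplification A = ΔT/ΔT₀ = 6.63/3.13 = 2.118.
Total gain g = 1 − 1/A = 1 − 1/2.118 = 0.5279.
Known gains sum to 0.0619 + 0.0913 − 0.191 + 0.016 = -0.0218.
g_wv = 0.5279 + 0.0218 = 0.55.

0.55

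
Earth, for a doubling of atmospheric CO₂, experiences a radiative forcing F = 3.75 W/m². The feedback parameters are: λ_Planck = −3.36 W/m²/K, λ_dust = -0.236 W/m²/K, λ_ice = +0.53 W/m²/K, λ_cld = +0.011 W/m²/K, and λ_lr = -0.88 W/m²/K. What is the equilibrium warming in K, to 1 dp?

1.0 K

Net feedback parameter λ = (−3.36) + (-0.236) + (+0.53) + (+0.011) + (-0.88) = -3.935 W/m²/K.
ΔT = −F/λ = −3.75/(-3.935) = 1.0 K.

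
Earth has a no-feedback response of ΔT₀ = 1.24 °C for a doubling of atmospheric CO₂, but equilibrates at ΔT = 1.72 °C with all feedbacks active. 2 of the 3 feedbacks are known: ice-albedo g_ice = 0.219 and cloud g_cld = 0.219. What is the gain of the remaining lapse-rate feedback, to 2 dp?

-0.16

Amplification A = ΔT/ΔT₀ = 1.72/1.24 = 1.387.
Total gain g = 1 − 1/A = 1 − 1/1.387 = 0.279.
Known gains sum to 0.219 + 0.219 = 0.438.
g_lr = 0.279 − 0.438 = -0.16.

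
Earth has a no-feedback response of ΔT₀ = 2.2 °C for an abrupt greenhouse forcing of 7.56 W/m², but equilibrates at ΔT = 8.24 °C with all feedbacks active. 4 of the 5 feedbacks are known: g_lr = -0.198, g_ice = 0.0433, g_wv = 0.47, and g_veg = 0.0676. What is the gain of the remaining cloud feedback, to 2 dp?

Amplification A = ΔT/ΔT₀ = 8.24/2.2 = 3.745.
Total gain g = 1 − 1/A = 1 − 1/3.745 = 0.733.
Known gains sum to -0.198 + 0.0433 + 0.47 + 0.0676 = 0.3829.
g_cld = 0.733 − 0.3829 = 0.35.

0.35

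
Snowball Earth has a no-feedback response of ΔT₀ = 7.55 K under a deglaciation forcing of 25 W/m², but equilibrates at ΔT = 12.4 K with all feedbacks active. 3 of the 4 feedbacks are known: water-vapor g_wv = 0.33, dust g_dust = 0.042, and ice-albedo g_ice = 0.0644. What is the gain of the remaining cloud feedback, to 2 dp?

Amplification A = ΔT/ΔT₀ = 12.4/7.55 = 1.642.
Total gain g = 1 − 1/A = 1 − 1/1.642 = 0.391.
Known gains sum to 0.33 + 0.042 + 0.0644 = 0.4364.
g_cld = 0.391 − 0.4364 = -0.05.

-0.05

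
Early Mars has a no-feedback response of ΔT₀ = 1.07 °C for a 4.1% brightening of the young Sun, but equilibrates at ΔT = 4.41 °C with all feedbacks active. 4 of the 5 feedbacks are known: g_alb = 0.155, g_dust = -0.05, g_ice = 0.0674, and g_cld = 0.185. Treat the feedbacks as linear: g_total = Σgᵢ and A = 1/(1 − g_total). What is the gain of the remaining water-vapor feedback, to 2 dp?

Amplification A = ΔT/ΔT₀ = 4.41/1.07 = 4.121.
Total gain g = 1 − 1/A = 1 − 1/4.121 = 0.7573.
Known gains sum to 0.155 − 0.05 + 0.0674 + 0.185 = 0.3574.
g_wv = 0.7573 − 0.3574 = 0.40.

0.40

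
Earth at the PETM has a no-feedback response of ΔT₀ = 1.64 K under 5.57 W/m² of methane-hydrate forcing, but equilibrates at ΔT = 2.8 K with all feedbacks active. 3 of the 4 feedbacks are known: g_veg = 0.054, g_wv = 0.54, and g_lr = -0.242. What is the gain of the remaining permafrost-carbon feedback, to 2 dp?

0.06

Amplification A = ΔT/ΔT₀ = 2.8/1.64 = 1.707.
Total gain g = 1 − 1/A = 1 − 1/1.707 = 0.4142.
Known gains sum to 0.054 + 0.54 − 0.242 = 0.352.
g_pf = 0.4142 − 0.352 = 0.06.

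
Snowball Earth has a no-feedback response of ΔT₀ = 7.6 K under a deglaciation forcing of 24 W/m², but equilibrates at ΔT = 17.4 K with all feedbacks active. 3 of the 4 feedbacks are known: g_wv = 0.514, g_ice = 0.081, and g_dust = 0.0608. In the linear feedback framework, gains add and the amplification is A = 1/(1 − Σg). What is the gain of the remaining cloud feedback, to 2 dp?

-0.09

Amplification A = ΔT/ΔT₀ = 17.4/7.6 = 2.289.
Total gain g = 1 − 1/A = 1 − 1/2.289 = 0.5631.
Known gains sum to 0.514 + 0.081 + 0.0608 = 0.6558.
g_cld = 0.5631 − 0.6558 = -0.09.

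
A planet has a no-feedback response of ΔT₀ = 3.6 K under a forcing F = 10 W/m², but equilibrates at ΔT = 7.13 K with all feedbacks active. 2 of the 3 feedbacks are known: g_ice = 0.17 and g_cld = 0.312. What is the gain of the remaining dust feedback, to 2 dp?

0.01

Amplification A = ΔT/ΔT₀ = 7.13/3.6 = 1.981.
Total gain g = 1 − 1/A = 1 − 1/1.981 = 0.4952.
Known gains sum to 0.17 + 0.312 = 0.482.
g_dust = 0.4952 − 0.482 = 0.01.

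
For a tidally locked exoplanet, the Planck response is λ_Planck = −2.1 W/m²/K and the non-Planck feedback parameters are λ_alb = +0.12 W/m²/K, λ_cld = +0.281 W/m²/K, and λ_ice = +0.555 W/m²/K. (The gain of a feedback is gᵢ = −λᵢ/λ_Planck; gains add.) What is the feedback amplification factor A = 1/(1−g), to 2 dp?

1.84

Convert to gains: g_alb = 0.12/2.1 = 0.05714; g_cld = 0.281/2.1 = 0.1338; g_ice = 0.555/2.1 = 0.2643.
Total gain g = 0.45524.
A = 1/(1 − 0.45524) = 1.84.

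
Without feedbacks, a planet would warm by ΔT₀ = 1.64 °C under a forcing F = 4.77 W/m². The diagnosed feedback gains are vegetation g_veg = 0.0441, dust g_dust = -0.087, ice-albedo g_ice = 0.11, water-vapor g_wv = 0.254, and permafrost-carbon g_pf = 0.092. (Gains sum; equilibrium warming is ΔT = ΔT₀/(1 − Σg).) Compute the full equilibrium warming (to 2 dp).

Total gain g = 0.0441 − 0.087 + 0.11 + 0.254 + 0.092 = 0.4131.
Amplification A = 1/(1 − 0.4131) = 1.704.
ΔT = 1.64 × 1.704 = 2.79 °C.

2.79 °C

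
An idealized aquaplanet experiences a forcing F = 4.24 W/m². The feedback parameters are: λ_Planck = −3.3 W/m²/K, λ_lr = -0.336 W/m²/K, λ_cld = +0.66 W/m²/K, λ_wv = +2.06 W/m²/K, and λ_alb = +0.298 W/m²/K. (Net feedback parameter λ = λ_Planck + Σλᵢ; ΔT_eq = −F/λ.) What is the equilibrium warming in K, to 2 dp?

6.86 K

Net feedback parameter λ = (−3.3) + (-0.336) + (+0.66) + (+2.06) + (+0.298) = -0.618 W/m²/K.
ΔT = −F/λ = −4.24/(-0.618) = 6.86 K.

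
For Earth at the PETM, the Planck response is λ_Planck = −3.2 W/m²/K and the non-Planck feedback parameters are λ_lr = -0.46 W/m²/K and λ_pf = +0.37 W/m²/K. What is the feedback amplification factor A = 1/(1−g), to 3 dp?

Convert to gains: g_lr = -0.46/3.2 = -0.1437; g_pf = 0.37/3.2 = 0.1156.
Total gain g = -0.0281.
A = 1/(1 + 0.0281) = 0.973.

0.973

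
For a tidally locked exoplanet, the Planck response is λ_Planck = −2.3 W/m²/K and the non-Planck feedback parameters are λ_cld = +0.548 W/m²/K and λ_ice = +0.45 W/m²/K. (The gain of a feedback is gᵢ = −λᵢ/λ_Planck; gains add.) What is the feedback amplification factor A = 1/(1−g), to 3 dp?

Convert to gains: g_cld = 0.548/2.3 = 0.2383; g_ice = 0.45/2.3 = 0.1957.
Total gain g = 0.434.
A = 1/(1 − 0.434) = 1.767.

1.767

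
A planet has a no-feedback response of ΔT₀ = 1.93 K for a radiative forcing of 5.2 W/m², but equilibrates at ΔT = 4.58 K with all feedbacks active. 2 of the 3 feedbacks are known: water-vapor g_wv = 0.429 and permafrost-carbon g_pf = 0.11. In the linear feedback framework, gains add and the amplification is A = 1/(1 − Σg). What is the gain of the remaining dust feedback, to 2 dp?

Amplification A = ΔT/ΔT₀ = 4.58/1.93 = 2.373.
Total gain g = 1 − 1/A = 1 − 1/2.373 = 0.5786.
Known gains sum to 0.429 + 0.11 = 0.539.
g_dust = 0.5786 − 0.539 = 0.04.

0.04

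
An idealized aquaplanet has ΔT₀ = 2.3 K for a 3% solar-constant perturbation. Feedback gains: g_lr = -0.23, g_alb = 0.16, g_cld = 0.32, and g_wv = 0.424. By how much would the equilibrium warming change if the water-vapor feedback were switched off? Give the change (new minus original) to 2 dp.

Original: g = 0.674, ΔT = 2.3/(1−0.674) = 7.0552 K.
Without water-vapor: g' = 0.25, ΔT' = 2.3/(1−0.25) = 3.0667 K.
Change = 3.0667 − 7.0552 = -3.99 K.

-3.99 K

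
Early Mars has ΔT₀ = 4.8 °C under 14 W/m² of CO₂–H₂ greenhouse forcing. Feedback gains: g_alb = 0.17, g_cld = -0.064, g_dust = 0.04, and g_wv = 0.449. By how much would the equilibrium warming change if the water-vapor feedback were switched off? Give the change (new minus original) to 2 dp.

-6.23 °C

Original: g = 0.595, ΔT = 4.8/(1−0.595) = 11.8519 °C.
Without water-vapor: g' = 0.146, ΔT' = 4.8/(1−0.146) = 5.6206 °C.
Change = 5.6206 − 11.8519 = -6.23 °C.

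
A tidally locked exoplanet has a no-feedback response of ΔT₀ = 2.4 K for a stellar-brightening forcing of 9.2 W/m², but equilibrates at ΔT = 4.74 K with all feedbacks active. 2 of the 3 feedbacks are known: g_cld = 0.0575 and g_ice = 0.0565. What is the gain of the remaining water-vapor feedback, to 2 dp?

Amplification A = ΔT/ΔT₀ = 4.74/2.4 = 1.975.
Total gain g = 1 − 1/A = 1 − 1/1.975 = 0.4937.
Known gains sum to 0.0575 + 0.0565 = 0.114.
g_wv = 0.4937 − 0.114 = 0.38.

0.38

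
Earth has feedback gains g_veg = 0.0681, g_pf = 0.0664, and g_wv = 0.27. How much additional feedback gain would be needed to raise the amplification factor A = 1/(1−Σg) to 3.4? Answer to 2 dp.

Current total gain = 0.4045.
Target gain for A = 3.4: g* = 1 − 1/3.4 = 0.7059.
Additional gain needed = 0.7059 − 0.4045 = 0.30.

0.30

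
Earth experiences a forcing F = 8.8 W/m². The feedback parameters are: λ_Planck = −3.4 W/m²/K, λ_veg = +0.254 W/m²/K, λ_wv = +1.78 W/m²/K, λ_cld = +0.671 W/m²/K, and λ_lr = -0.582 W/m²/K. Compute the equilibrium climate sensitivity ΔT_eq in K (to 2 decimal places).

6.89 K

Net feedback parameter λ = (−3.4) + (+0.254) + (+1.78) + (+0.671) + (-0.582) = -1.277 W/m²/K.
ΔT = −F/λ = −8.8/(-1.277) = 6.89 K.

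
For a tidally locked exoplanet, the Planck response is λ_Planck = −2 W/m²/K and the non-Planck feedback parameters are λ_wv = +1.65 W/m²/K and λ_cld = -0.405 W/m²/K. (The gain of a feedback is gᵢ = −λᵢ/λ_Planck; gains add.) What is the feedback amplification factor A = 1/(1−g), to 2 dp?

2.65

Convert to gains: g_wv = 1.65/2 = 0.825; g_cld = -0.405/2 = -0.2025.
Total gain g = 0.6225.
A = 1/(1 − 0.6225) = 2.65.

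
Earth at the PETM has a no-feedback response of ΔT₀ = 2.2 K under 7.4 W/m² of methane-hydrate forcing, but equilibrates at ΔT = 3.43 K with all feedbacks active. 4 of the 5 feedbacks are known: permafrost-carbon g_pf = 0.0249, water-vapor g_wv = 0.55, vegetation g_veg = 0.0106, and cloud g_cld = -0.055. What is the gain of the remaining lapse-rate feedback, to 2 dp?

-0.17

Amplification A = ΔT/ΔT₀ = 3.43/2.2 = 1.559.
Total gain g = 1 − 1/A = 1 − 1/1.559 = 0.3586.
Known gains sum to 0.0249 + 0.55 + 0.0106 − 0.055 = 0.5305.
g_lr = 0.3586 − 0.5305 = -0.17.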